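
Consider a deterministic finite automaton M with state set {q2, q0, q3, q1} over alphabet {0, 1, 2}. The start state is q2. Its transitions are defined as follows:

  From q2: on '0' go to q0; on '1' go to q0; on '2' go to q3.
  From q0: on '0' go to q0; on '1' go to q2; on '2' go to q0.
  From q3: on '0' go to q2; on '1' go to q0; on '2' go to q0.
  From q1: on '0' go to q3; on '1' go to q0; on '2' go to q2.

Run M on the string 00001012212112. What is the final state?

Trace: q2 -0-> q0 -0-> q0 -0-> q0 -0-> q0 -1-> q2 -0-> q0 -1-> q2 -2-> q3 -2-> q0 -1-> q2 -2-> q3 -1-> q0 -1-> q2 -2-> q3

q3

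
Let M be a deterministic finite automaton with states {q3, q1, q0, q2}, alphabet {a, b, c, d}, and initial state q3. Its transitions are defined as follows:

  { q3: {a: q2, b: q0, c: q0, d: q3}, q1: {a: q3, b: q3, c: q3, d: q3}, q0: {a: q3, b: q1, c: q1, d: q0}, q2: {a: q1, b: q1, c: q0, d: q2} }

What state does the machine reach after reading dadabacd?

q0

q3 → q3 → q2 → q2 → q1 → q3 → q2 → q0 → q0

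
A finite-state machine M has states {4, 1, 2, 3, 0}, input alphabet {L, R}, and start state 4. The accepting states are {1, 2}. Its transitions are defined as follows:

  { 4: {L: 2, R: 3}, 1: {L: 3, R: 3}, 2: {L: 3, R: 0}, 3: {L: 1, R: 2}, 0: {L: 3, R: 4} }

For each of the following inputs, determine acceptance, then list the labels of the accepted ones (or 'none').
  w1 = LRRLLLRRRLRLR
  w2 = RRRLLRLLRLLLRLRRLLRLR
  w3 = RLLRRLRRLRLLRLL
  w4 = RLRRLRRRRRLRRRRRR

w1

w1:
  start at 4
  read 'L': 4 → 2
  read 'R': 2 → 0
  read 'R': 0 → 4
  read 'L': 4 → 2
  read 'L': 2 → 3
  read 'L': 3 → 1
  read 'R': 1 → 3
  read 'R': 3 → 2
  read 'R': 2 → 0
  read 'L': 0 → 3
  read 'R': 3 → 2
  read 'L': 2 → 3
  read 'R': 3 → 2
  end 2, accepted
w2:
  start at 4
  read 'R': 4 → 3
  read 'R': 3 → 2
  read 'R': 2 → 0
  read 'L': 0 → 3
  read 'L': 3 → 1
  read 'R': 1 → 3
  read 'L': 3 → 1
  read 'L': 1 → 3
  read 'R': 3 → 2
  read 'L': 2 → 3
  read 'L': 3 → 1
  read 'L': 1 → 3
  read 'R': 3 → 2
  read 'L': 2 → 3
  read 'R': 3 → 2
  read 'R': 2 → 0
  read 'L': 0 → 3
  read 'L': 3 → 1
  read 'R': 1 → 3
  read 'L': 3 → 1
  read 'R': 1 → 3
  end 3, rejected
w3:
  start at 4
  read 'R': 4 → 3
  read 'L': 3 → 1
  read 'L': 1 → 3
  read 'R': 3 → 2
  read 'R': 2 → 0
  read 'L': 0 → 3
  read 'R': 3 → 2
  read 'R': 2 → 0
  read 'L': 0 → 3
  read 'R': 3 → 2
  read 'L': 2 → 3
  read 'L': 3 → 1
  read 'R': 1 → 3
  read 'L': 3 → 1
  read 'L': 1 → 3
  end 3, rejected
w4:
  start at 4
  read 'R': 4 → 3
  read 'L': 3 → 1
  read 'R': 1 → 3
  read 'R': 3 → 2
  read 'L': 2 → 3
  read 'R': 3 → 2
  read 'R': 2 → 0
  read 'R': 0 → 4
  read 'R': 4 → 3
  read 'R': 3 → 2
  read 'L': 2 → 3
  read 'R': 3 → 2
  read 'R': 2 → 0
  read 'R': 0 → 4
  read 'R': 4 → 3
  read 'R': 3 → 2
  read 'R': 2 → 0
  end 0, rejected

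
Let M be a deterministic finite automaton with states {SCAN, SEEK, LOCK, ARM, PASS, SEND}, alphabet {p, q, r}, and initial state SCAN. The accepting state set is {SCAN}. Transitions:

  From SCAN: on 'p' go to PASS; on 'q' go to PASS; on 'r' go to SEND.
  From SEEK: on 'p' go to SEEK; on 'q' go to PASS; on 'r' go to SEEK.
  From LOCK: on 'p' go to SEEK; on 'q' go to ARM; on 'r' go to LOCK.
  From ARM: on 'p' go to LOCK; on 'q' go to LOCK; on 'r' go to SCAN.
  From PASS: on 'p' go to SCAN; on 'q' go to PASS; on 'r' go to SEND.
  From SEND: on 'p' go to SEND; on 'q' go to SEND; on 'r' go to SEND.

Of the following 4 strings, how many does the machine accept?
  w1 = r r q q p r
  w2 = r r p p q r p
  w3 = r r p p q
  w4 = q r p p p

0

w1: SCAN → SEND → SEND → SEND → SEND → SEND → SEND  → end SEND, rejected
w2: SCAN → SEND → SEND → SEND → SEND → SEND → SEND → SEND  → end SEND, rejected
w3: SCAN → SEND → SEND → SEND → SEND → SEND  → end SEND, rejected
w4: SCAN → PASS → SEND → SEND → SEND → SEND  → end SEND, rejected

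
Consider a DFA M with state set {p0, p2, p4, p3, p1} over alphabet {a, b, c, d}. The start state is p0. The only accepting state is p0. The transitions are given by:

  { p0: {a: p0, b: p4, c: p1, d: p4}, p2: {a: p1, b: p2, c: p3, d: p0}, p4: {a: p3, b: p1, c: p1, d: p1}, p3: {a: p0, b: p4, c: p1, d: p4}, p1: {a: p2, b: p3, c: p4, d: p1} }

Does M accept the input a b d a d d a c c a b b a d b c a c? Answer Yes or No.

No

Trace: p0 -a-> p0 -b-> p4 -d-> p1 -a-> p2 -d-> p0 -d-> p4 -a-> p3 -c-> p1 -c-> p4 -a-> p3 -b-> p4 -b-> p1 -a-> p2 -d-> p0 -b-> p4 -c-> p1 -a-> p2 -c-> p3
End state p3 is not accepting.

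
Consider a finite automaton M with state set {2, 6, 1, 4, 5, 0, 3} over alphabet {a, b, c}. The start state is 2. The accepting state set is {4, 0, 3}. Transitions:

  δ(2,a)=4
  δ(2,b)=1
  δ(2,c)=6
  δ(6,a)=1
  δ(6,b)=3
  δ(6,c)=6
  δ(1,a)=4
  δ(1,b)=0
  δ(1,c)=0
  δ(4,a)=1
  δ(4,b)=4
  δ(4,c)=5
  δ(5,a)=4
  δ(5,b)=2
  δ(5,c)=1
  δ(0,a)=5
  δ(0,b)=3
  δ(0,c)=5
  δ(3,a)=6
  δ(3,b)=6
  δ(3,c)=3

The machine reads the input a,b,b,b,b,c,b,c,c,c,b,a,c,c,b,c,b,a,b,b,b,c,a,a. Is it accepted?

start at 2
read 'a': 2 → 4
read 'b': 4 → 4
read 'b': 4 → 4
read 'b': 4 → 4
read 'b': 4 → 4
read 'c': 4 → 5
read 'b': 5 → 2
read 'c': 2 → 6
read 'c': 6 → 6
read 'c': 6 → 6
read 'b': 6 → 3
read 'a': 3 → 6
read 'c': 6 → 6
read 'c': 6 → 6
read 'b': 6 → 3
read 'c': 3 → 3
read 'b': 3 → 6
read 'a': 6 → 1
read 'b': 1 → 0
read 'b': 0 → 3
read 'b': 3 → 6
read 'c': 6 → 6
read 'a': 6 → 1
read 'a': 1 → 4
End state 4 is accepting.

Yes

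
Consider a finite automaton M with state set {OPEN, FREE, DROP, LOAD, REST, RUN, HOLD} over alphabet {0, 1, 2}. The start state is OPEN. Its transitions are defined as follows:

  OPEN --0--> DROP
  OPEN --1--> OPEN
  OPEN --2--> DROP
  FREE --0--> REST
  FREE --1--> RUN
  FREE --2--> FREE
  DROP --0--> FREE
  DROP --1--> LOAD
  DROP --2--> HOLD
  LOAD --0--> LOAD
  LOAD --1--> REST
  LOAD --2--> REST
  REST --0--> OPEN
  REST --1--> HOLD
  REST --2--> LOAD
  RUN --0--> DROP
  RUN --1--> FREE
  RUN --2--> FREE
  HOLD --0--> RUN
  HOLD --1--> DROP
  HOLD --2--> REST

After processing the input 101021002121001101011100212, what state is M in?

start at OPEN
read '1': OPEN → OPEN
read '0': OPEN → DROP
read '1': DROP → LOAD
read '0': LOAD → LOAD
read '2': LOAD → REST
read '1': REST → HOLD
read '0': HOLD → RUN
read '0': RUN → DROP
read '2': DROP → HOLD
read '1': HOLD → DROP
read '2': DROP → HOLD
read '1': HOLD → DROP
read '0': DROP → FREE
read '0': FREE → REST
read '1': REST → HOLD
read '1': HOLD → DROP
read '0': DROP → FREE
read '1': FREE → RUN
read '0': RUN → DROP
read '1': DROP → LOAD
read '1': LOAD → REST
read '1': REST → HOLD
read '0': HOLD → RUN
read '0': RUN → DROP
read '2': DROP → HOLD
read '1': HOLD → DROP
read '2': DROP → HOLD

HOLD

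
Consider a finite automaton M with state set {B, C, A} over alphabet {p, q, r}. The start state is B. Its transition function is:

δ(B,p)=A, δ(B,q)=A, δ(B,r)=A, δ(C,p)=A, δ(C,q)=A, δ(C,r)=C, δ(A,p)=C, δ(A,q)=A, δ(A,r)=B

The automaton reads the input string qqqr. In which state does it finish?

B

Trace: B -q-> A -q-> A -q-> A -r-> B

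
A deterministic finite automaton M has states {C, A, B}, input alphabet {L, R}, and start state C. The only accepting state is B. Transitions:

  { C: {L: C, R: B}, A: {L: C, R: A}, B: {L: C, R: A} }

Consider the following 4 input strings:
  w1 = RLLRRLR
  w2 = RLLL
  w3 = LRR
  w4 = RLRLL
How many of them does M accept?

w1:
  start at C
  read 'R': C → B
  read 'L': B → C
  read 'L': C → C
  read 'R': C → B
  read 'R': B → A
  read 'L': A → C
  read 'R': C → B
  end B, accepted
w2:
  start at C
  read 'R': C → B
  read 'L': B → C
  read 'L': C → C
  read 'L': C → C
  end C, rejected
w3:
  start at C
  read 'L': C → C
  read 'R': C → B
  read 'R': B → A
  end A, rejected
w4:
  start at C
  read 'R': C → B
  read 'L': B → C
  read 'R': C → B
  read 'L': B → C
  read 'L': C → C
  end C, rejected

1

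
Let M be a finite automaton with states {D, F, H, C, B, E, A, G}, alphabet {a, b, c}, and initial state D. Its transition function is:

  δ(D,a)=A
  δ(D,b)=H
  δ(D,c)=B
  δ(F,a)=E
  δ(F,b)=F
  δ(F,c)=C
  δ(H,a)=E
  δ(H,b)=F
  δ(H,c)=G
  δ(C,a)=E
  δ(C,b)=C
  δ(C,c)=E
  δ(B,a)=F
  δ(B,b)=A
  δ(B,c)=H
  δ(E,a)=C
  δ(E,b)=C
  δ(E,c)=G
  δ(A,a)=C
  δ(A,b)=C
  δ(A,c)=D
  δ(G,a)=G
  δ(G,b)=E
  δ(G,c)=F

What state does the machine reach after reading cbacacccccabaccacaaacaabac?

G

start at D
read 'c': D → B
read 'b': B → A
read 'a': A → C
read 'c': C → E
read 'a': E → C
read 'c': C → E
read 'c': E → G
read 'c': G → F
read 'c': F → C
read 'c': C → E
read 'a': E → C
read 'b': C → C
read 'a': C → E
read 'c': E → G
read 'c': G → F
read 'a': F → E
read 'c': E → G
read 'a': G → G
read 'a': G → G
read 'a': G → G
read 'c': G → F
read 'a': F → E
read 'a': E → C
read 'b': C → C
read 'a': C → E
read 'c': E → G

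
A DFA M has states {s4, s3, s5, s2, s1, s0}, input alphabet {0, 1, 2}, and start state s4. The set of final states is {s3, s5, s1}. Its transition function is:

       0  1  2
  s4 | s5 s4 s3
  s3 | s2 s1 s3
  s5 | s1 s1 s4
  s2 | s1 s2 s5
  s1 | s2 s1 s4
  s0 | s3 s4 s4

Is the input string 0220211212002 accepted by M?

No

Trace: s4 -0-> s5 -2-> s4 -2-> s3 -0-> s2 -2-> s5 -1-> s1 -1-> s1 -2-> s4 -1-> s4 -2-> s3 -0-> s2 -0-> s1 -2-> s4
End state s4 is not accepting.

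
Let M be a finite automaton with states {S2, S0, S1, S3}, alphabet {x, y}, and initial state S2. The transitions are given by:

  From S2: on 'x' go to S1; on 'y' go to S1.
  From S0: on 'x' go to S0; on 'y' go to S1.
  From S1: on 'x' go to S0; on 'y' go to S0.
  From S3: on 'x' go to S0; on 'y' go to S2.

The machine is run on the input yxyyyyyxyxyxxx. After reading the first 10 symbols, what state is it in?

Trace: S2 -y-> S1 -x-> S0 -y-> S1 -y-> S0 -y-> S1 -y-> S0 -y-> S1 -x-> S0 -y-> S1 -x-> S0
After 10 symbols: S0.

S0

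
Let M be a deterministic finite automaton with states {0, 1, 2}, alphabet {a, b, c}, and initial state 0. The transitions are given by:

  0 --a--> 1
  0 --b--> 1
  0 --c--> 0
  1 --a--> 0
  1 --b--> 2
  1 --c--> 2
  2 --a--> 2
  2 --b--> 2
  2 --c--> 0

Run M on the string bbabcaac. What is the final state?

0

Trace: 0 -b-> 1 -b-> 2 -a-> 2 -b-> 2 -c-> 0 -a-> 1 -a-> 0 -c-> 0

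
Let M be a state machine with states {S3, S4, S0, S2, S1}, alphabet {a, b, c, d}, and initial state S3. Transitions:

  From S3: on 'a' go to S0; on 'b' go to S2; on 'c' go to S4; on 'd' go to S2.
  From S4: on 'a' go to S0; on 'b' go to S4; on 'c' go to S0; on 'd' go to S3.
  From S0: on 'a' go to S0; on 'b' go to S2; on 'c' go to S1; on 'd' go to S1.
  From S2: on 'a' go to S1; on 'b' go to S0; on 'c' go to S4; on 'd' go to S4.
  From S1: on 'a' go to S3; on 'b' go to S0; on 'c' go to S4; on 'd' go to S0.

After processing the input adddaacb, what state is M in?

S0

Trace: S3 -a-> S0 -d-> S1 -d-> S0 -d-> S1 -a-> S3 -a-> S0 -c-> S1 -b-> S0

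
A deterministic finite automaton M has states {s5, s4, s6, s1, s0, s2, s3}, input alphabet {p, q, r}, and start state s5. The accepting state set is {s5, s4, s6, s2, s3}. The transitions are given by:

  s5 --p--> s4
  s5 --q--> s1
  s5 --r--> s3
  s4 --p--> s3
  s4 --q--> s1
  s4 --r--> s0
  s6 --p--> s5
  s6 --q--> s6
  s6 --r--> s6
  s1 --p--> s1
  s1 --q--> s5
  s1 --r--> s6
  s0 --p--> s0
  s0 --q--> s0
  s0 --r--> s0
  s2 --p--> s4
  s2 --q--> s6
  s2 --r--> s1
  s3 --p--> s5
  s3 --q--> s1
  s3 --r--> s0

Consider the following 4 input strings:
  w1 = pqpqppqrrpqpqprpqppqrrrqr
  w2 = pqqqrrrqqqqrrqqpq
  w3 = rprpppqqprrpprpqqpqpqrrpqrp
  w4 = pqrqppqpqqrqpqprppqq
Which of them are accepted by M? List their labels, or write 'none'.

w4

w1: s5 → s4 → s1 → s1 → s5 → s4 → s3 → s1 → s6 → s6 → s5 → s1 → s1 → s5 → s4 → s0 → s0 → s0 → s0 → s0 → s0 → s0 → s0 → s0 → s0 → s0  → end s0, rejected
w2: s5 → s4 → s1 → s5 → s1 → s6 → s6 → s6 → s6 → s6 → s6 → s6 → s6 → s6 → s6 → s6 → s5 → s1  → end s1, rejected
w3: s5 → s3 → s5 → s3 → s5 → s4 → s3 → s1 → s5 → s4 → s0 → s0 → s0 → s0 → s0 → s0 → s0 → s0 → s0 → s0 → s0 → s0 → s0 → s0 → s0 → s0 → s0 → s0  → end s0, rejected
w4: s5 → s4 → s1 → s6 → s6 → s5 → s4 → s1 → s1 → s5 → s1 → s6 → s6 → s5 → s1 → s1 → s6 → s5 → s4 → s1 → s5  → end s5, accepted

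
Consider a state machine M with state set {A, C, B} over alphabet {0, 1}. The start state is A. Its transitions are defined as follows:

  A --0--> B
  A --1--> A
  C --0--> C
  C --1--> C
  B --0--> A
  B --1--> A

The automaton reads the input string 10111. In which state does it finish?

A

start at A
read '1': A → A
read '0': A → B
read '1': B → A
read '1': A → A
read '1': A → A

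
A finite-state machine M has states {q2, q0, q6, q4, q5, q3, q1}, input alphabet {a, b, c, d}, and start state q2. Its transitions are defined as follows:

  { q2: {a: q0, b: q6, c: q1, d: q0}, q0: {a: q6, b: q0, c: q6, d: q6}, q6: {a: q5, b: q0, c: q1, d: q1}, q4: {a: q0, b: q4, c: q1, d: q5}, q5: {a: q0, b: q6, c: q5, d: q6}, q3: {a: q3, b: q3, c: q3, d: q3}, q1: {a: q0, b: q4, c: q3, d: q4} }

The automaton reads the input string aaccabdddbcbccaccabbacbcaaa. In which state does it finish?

q2 → q0 → q6 → q1 → q3 → q3 → q3 → q3 → q3 → q3 → q3 → q3 → q3 → q3 → q3 → q3 → q3 → q3 → q3 → q3 → q3 → q3 → q3 → q3 → q3 → q3 → q3 → q3

q3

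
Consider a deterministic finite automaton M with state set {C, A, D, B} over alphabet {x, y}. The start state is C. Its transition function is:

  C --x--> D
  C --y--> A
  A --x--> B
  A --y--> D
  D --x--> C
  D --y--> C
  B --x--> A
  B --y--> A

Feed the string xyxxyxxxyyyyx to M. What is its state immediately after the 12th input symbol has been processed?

A

C → D → C → D → C → A → B → A → B → A → D → C → A
After 12 symbols: A.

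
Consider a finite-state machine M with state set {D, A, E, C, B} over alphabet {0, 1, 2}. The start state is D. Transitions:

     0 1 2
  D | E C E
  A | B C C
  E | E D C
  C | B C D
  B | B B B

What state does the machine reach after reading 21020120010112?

B

Trace: D -2-> E -1-> D -0-> E -2-> C -0-> B -1-> B -2-> B -0-> B -0-> B -1-> B -0-> B -1-> B -1-> B -2-> B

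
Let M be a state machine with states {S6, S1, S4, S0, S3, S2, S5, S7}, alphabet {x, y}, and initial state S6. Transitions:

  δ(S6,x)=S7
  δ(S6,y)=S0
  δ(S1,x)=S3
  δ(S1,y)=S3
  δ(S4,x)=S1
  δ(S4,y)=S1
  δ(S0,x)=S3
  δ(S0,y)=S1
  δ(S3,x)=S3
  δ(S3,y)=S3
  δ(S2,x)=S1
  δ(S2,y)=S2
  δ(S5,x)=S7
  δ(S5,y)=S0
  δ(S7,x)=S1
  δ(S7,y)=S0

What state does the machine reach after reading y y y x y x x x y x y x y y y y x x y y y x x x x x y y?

S6 → S0 → S1 → S3 → S3 → S3 → S3 → S3 → S3 → S3 → S3 → S3 → S3 → S3 → S3 → S3 → S3 → S3 → S3 → S3 → S3 → S3 → S3 → S3 → S3 → S3 → S3 → S3 → S3

S3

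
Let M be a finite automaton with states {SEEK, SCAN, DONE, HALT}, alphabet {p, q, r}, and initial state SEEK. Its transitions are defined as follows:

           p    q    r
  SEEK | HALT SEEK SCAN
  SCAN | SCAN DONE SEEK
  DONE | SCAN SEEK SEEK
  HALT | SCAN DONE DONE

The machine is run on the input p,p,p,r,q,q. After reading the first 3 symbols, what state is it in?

SEEK → HALT → SCAN → SCAN
After 3 symbols: SCAN.

SCAN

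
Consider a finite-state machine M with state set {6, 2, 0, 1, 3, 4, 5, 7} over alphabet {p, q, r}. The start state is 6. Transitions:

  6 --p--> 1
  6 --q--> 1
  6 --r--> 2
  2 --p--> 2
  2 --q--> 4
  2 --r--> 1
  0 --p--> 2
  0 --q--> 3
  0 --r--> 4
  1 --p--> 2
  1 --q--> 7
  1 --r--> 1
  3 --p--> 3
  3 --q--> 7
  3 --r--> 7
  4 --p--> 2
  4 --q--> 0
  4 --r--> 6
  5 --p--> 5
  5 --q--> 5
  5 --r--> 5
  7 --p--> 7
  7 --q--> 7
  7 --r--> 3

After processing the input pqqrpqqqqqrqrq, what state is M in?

7

6 → 1 → 7 → 7 → 3 → 3 → 7 → 7 → 7 → 7 → 7 → 3 → 7 → 3 → 7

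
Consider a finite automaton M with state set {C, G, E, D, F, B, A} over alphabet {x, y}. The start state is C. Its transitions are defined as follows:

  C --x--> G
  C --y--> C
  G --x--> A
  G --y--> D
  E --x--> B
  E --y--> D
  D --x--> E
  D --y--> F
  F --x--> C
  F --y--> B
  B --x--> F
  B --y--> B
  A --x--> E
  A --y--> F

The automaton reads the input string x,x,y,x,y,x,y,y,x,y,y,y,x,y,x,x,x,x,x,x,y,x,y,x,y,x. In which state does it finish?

start at C
read 'x': C → G
read 'x': G → A
read 'y': A → F
read 'x': F → C
read 'y': C → C
read 'x': C → G
read 'y': G → D
read 'y': D → F
read 'x': F → C
read 'y': C → C
read 'y': C → C
read 'y': C → C
read 'x': C → G
read 'y': G → D
read 'x': D → E
read 'x': E → B
read 'x': B → F
read 'x': F → C
read 'x': C → G
read 'x': G → A
read 'y': A → F
read 'x': F → C
read 'y': C → C
read 'x': C → G
read 'y': G → D
read 'x': D → E

E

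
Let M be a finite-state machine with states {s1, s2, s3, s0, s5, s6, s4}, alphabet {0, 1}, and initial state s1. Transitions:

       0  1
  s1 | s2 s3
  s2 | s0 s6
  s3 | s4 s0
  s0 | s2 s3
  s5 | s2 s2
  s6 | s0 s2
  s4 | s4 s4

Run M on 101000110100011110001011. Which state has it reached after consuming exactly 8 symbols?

s1 → s3 → s4 → s4 → s4 → s4 → s4 → s4 → s4
After 8 symbols: s4.

s4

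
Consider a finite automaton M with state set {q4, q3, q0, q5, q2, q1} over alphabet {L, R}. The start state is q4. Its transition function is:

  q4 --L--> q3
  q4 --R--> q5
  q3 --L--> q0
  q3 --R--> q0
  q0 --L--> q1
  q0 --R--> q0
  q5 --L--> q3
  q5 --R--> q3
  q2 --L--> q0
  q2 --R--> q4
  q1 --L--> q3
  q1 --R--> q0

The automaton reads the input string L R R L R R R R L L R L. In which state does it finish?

q1

Trace: q4 -L-> q3 -R-> q0 -R-> q0 -L-> q1 -R-> q0 -R-> q0 -R-> q0 -R-> q0 -L-> q1 -L-> q3 -R-> q0 -L-> q1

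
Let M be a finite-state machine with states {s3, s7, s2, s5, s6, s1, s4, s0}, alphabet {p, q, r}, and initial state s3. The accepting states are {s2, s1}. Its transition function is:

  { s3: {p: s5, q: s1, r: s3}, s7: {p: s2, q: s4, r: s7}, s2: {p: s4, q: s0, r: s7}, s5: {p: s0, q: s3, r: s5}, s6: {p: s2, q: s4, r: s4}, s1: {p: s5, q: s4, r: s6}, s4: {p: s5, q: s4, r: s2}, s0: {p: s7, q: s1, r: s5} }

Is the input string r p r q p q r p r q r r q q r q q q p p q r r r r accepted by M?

No

s3 → s3 → s5 → s5 → s3 → s5 → s3 → s3 → s5 → s5 → s3 → s3 → s3 → s1 → s4 → s2 → s0 → s1 → s4 → s5 → s0 → s1 → s6 → s4 → s2 → s7
End state s7 is not accepting.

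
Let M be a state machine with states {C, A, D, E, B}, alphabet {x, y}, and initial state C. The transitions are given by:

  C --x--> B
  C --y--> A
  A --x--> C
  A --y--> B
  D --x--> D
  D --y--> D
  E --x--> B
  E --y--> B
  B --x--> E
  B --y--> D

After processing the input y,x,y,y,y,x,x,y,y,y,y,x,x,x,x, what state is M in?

Trace: C -y-> A -x-> C -y-> A -y-> B -y-> D -x-> D -x-> D -y-> D -y-> D -y-> D -y-> D -x-> D -x-> D -x-> D -x-> D

D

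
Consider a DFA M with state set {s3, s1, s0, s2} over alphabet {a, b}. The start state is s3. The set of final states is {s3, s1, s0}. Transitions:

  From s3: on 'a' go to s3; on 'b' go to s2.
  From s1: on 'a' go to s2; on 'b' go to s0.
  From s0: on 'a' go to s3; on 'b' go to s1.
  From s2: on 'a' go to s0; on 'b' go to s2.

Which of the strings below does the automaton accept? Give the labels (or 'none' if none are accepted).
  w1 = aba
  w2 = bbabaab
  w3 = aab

w1:
  start at s3
  read 'a': s3 → s3
  read 'b': s3 → s2
  read 'a': s2 → s0
  end s0, accepted
w2:
  start at s3
  read 'b': s3 → s2
  read 'b': s2 → s2
  read 'a': s2 → s0
  read 'b': s0 → s1
  read 'a': s1 → s2
  read 'a': s2 → s0
  read 'b': s0 → s1
  end s1, accepted
w3:
  start at s3
  read 'a': s3 → s3
  read 'a': s3 → s3
  read 'b': s3 → s2
  end s2, rejected

w1, w2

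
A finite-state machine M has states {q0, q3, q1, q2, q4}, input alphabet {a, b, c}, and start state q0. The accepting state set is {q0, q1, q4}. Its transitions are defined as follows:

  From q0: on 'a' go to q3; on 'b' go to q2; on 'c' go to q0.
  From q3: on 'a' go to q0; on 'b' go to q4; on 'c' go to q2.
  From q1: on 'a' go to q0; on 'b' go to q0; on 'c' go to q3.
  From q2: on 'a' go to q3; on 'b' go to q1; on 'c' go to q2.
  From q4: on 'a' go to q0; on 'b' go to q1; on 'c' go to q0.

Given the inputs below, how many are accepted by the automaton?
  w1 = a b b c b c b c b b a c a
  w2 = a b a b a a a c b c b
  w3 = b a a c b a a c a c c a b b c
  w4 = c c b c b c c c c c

1

w1: q0 → q3 → q4 → q1 → q3 → q4 → q0 → q2 → q2 → q1 → q0 → q3 → q2 → q3  → end q3, rejected
w2: q0 → q3 → q4 → q0 → q2 → q3 → q0 → q3 → q2 → q1 → q3 → q4  → end q4, accepted
w3: q0 → q2 → q3 → q0 → q0 → q2 → q3 → q0 → q0 → q3 → q2 → q2 → q3 → q4 → q1 → q3  → end q3, rejected
w4: q0 → q0 → q0 → q2 → q2 → q1 → q3 → q2 → q2 → q2 → q2  → end q2, rejected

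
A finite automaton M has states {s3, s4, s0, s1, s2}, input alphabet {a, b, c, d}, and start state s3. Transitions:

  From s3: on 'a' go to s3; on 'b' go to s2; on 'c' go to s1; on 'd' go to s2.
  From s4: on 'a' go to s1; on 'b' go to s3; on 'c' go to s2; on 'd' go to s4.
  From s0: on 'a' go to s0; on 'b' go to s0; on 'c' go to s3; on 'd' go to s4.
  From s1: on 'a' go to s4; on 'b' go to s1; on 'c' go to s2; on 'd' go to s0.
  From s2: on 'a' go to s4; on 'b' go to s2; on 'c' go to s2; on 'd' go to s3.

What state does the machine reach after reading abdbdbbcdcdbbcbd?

Trace: s3 -a-> s3 -b-> s2 -d-> s3 -b-> s2 -d-> s3 -b-> s2 -b-> s2 -c-> s2 -d-> s3 -c-> s1 -d-> s0 -b-> s0 -b-> s0 -c-> s3 -b-> s2 -d-> s3

s3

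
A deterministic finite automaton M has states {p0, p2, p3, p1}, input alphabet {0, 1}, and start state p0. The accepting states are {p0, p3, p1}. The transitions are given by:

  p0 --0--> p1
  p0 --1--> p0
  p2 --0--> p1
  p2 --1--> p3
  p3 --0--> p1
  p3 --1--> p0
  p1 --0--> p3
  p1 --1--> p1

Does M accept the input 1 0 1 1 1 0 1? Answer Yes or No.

p0 → p0 → p1 → p1 → p1 → p1 → p3 → p0
End state p0 is accepting.

Yes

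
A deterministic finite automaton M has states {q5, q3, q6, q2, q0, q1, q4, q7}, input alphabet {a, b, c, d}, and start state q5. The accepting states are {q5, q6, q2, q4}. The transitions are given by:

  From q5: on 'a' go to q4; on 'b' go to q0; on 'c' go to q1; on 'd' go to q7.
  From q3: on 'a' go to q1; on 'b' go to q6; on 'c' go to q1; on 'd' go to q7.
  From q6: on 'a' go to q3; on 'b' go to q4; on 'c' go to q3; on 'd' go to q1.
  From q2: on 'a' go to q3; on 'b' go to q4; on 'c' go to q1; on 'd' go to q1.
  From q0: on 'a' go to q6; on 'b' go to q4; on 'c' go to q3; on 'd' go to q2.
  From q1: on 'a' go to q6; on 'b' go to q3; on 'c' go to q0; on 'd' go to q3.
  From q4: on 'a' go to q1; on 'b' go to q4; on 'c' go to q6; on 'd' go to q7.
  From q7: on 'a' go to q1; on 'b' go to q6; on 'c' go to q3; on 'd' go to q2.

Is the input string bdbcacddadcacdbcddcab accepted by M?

Yes

Trace: q5 -b-> q0 -d-> q2 -b-> q4 -c-> q6 -a-> q3 -c-> q1 -d-> q3 -d-> q7 -a-> q1 -d-> q3 -c-> q1 -a-> q6 -c-> q3 -d-> q7 -b-> q6 -c-> q3 -d-> q7 -d-> q2 -c-> q1 -a-> q6 -b-> q4
End state q4 is accepting.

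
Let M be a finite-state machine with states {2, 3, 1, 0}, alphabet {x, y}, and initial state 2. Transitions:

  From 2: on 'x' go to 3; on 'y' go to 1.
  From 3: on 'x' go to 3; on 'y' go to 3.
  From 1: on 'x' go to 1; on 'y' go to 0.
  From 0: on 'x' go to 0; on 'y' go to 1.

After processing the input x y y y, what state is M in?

3

Trace: 2 -x-> 3 -y-> 3 -y-> 3 -y-> 3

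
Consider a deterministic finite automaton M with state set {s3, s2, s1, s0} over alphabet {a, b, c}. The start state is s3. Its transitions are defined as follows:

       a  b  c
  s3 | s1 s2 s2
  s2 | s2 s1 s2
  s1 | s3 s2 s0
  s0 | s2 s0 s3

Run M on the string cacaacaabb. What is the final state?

s2

start at s3
read 'c': s3 → s2
read 'a': s2 → s2
read 'c': s2 → s2
read 'a': s2 → s2
read 'a': s2 → s2
read 'c': s2 → s2
read 'a': s2 → s2
read 'a': s2 → s2
read 'b': s2 → s1
read 'b': s1 → s2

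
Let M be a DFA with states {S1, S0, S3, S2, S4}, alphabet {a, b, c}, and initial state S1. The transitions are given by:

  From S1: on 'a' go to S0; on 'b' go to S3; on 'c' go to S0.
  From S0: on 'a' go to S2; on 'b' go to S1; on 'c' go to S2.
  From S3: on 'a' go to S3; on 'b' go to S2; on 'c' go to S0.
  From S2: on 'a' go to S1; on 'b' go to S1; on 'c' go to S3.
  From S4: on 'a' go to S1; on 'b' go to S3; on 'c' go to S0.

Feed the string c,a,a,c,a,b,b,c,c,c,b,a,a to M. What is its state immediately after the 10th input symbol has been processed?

S3

Trace: S1 -c-> S0 -a-> S2 -a-> S1 -c-> S0 -a-> S2 -b-> S1 -b-> S3 -c-> S0 -c-> S2 -c-> S3
After 10 symbols: S3.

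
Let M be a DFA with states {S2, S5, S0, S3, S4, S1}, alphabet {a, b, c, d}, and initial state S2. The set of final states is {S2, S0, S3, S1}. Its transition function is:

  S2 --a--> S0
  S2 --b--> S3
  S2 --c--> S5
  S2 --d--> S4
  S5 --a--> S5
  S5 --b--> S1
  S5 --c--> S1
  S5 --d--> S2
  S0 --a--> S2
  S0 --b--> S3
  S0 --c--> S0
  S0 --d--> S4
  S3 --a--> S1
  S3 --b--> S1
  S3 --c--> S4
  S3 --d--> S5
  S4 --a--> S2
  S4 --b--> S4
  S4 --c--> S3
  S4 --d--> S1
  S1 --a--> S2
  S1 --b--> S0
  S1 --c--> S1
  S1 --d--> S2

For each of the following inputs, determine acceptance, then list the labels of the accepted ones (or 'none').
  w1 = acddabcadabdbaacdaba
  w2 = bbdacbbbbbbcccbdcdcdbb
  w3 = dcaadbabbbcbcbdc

w1, w2, w3

w1: S2 → S0 → S0 → S4 → S1 → S2 → S3 → S4 → S2 → S4 → S2 → S3 → S5 → S1 → S2 → S0 → S0 → S4 → S2 → S3 → S1  → end S1, accepted
w2: S2 → S3 → S1 → S2 → S0 → S0 → S3 → S1 → S0 → S3 → S1 → S0 → S0 → S0 → S0 → S3 → S5 → S1 → S2 → S5 → S2 → S3 → S1  → end S1, accepted
w3: S2 → S4 → S3 → S1 → S2 → S4 → S4 → S2 → S3 → S1 → S0 → S0 → S3 → S4 → S4 → S1 → S1  → end S1, accepted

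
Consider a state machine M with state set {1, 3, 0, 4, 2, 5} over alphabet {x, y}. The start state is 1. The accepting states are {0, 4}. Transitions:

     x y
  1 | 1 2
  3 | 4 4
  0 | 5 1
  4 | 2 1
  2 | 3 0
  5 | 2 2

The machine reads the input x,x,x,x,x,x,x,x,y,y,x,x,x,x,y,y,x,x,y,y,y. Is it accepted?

Yes

Trace: 1 -x-> 1 -x-> 1 -x-> 1 -x-> 1 -x-> 1 -x-> 1 -x-> 1 -x-> 1 -y-> 2 -y-> 0 -x-> 5 -x-> 2 -x-> 3 -x-> 4 -y-> 1 -y-> 2 -x-> 3 -x-> 4 -y-> 1 -y-> 2 -y-> 0
End state 0 is accepting.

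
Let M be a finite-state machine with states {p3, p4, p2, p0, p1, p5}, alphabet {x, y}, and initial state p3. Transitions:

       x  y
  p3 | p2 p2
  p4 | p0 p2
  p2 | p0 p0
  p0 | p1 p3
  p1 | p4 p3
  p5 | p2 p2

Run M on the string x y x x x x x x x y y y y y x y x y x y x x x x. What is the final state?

p4

p3 → p2 → p0 → p1 → p4 → p0 → p1 → p4 → p0 → p1 → p3 → p2 → p0 → p3 → p2 → p0 → p3 → p2 → p0 → p1 → p3 → p2 → p0 → p1 → p4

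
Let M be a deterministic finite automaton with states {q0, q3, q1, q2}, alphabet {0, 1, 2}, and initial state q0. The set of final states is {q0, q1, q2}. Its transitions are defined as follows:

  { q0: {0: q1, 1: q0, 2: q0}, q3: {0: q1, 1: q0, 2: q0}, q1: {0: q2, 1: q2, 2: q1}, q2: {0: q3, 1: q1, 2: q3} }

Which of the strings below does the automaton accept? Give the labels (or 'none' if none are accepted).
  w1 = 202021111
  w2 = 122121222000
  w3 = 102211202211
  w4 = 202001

w1: q0 → q0 → q1 → q1 → q2 → q3 → q0 → q0 → q0 → q0  → end q0, accepted
w2: q0 → q0 → q0 → q0 → q0 → q0 → q0 → q0 → q0 → q0 → q1 → q2 → q3  → end q3, rejected
w3: q0 → q0 → q1 → q1 → q1 → q2 → q1 → q1 → q2 → q3 → q0 → q0 → q0  → end q0, accepted
w4: q0 → q0 → q1 → q1 → q2 → q3 → q0  → end q0, accepted

w1, w3, w4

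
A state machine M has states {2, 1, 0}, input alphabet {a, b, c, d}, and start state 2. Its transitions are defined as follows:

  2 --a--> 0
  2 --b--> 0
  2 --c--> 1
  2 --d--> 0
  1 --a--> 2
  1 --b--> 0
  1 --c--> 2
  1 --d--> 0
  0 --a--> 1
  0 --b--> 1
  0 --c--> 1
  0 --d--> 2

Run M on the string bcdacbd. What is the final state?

2

start at 2
read 'b': 2 → 0
read 'c': 0 → 1
read 'd': 1 → 0
read 'a': 0 → 1
read 'c': 1 → 2
read 'b': 2 → 0
read 'd': 0 → 2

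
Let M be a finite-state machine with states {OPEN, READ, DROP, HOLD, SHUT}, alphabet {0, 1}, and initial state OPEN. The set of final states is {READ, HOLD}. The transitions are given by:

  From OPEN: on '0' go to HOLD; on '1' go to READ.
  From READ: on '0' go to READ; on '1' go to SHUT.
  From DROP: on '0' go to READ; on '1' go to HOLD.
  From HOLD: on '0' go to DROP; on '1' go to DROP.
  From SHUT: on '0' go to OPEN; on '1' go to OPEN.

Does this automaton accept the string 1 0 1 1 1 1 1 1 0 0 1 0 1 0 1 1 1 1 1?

Trace: OPEN -1-> READ -0-> READ -1-> SHUT -1-> OPEN -1-> READ -1-> SHUT -1-> OPEN -1-> READ -0-> READ -0-> READ -1-> SHUT -0-> OPEN -1-> READ -0-> READ -1-> SHUT -1-> OPEN -1-> READ -1-> SHUT -1-> OPEN
End state OPEN is not accepting.

No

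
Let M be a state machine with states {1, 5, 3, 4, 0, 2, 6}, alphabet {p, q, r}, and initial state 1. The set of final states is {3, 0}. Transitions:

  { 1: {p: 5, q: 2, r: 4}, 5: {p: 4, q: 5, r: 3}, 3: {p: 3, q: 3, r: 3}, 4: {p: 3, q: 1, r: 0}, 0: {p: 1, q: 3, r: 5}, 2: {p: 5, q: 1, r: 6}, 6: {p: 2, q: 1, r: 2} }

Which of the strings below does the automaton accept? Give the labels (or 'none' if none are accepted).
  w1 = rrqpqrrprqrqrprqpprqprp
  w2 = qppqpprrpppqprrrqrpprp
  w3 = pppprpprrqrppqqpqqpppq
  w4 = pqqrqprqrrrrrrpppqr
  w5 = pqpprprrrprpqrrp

w1, w2, w3, w4, w5

w1: 1 → 4 → 0 → 3 → 3 → 3 → 3 → 3 → 3 → 3 → 3 → 3 → 3 → 3 → 3 → 3 → 3 → 3 → 3 → 3 → 3 → 3 → 3 → 3  → end 3, accepted
w2: 1 → 2 → 5 → 4 → 1 → 5 → 4 → 0 → 5 → 4 → 3 → 3 → 3 → 3 → 3 → 3 → 3 → 3 → 3 → 3 → 3 → 3 → 3  → end 3, accepted
w3: 1 → 5 → 4 → 3 → 3 → 3 → 3 → 3 → 3 → 3 → 3 → 3 → 3 → 3 → 3 → 3 → 3 → 3 → 3 → 3 → 3 → 3 → 3  → end 3, accepted
w4: 1 → 5 → 5 → 5 → 3 → 3 → 3 → 3 → 3 → 3 → 3 → 3 → 3 → 3 → 3 → 3 → 3 → 3 → 3 → 3  → end 3, accepted
w5: 1 → 5 → 5 → 4 → 3 → 3 → 3 → 3 → 3 → 3 → 3 → 3 → 3 → 3 → 3 → 3 → 3  → end 3, accepted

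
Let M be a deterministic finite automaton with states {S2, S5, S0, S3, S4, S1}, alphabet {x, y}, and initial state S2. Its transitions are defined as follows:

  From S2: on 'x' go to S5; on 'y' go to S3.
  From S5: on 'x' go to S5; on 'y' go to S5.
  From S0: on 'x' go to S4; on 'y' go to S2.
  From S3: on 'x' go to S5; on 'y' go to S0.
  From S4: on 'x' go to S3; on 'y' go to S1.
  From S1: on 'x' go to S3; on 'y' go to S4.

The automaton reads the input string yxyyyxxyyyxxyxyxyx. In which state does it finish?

start at S2
read 'y': S2 → S3
read 'x': S3 → S5
read 'y': S5 → S5
read 'y': S5 → S5
read 'y': S5 → S5
read 'x': S5 → S5
read 'x': S5 → S5
read 'y': S5 → S5
read 'y': S5 → S5
read 'y': S5 → S5
read 'x': S5 → S5
read 'x': S5 → S5
read 'y': S5 → S5
read 'x': S5 → S5
read 'y': S5 → S5
read 'x': S5 → S5
read 'y': S5 → S5
read 'x': S5 → S5

S5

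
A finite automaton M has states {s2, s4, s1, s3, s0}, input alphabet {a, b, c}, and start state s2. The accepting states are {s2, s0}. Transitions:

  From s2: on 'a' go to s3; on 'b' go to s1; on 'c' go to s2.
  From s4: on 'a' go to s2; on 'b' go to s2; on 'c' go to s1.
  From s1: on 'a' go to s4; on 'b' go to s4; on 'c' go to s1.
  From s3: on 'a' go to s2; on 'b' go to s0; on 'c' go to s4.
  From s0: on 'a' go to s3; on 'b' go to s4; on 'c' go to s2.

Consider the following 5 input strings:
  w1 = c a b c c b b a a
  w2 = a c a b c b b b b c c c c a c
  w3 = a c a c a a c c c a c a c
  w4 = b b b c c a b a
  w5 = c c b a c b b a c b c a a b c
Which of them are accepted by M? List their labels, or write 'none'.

w3

w1: s2 → s2 → s3 → s0 → s2 → s2 → s1 → s4 → s2 → s3  → end s3, rejected
w2: s2 → s3 → s4 → s2 → s1 → s1 → s4 → s2 → s1 → s4 → s1 → s1 → s1 → s1 → s4 → s1  → end s1, rejected
w3: s2 → s3 → s4 → s2 → s2 → s3 → s2 → s2 → s2 → s2 → s3 → s4 → s2 → s2  → end s2, accepted
w4: s2 → s1 → s4 → s2 → s2 → s2 → s3 → s0 → s3  → end s3, rejected
w5: s2 → s2 → s2 → s1 → s4 → s1 → s4 → s2 → s3 → s4 → s2 → s2 → s3 → s2 → s1 → s1  → end s1, rejected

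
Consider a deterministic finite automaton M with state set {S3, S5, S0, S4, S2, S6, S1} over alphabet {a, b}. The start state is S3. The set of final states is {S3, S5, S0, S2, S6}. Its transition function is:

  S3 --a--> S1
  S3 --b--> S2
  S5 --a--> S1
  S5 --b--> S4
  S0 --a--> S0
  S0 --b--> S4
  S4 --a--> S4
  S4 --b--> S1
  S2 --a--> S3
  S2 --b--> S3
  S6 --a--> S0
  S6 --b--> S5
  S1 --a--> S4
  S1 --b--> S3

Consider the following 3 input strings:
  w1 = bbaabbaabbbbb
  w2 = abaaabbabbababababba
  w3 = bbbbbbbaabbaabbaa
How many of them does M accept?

w1: S3 → S2 → S3 → S1 → S4 → S1 → S3 → S1 → S4 → S1 → S3 → S2 → S3 → S2  → end S2, accepted
w2: S3 → S1 → S3 → S1 → S4 → S4 → S1 → S3 → S1 → S3 → S2 → S3 → S2 → S3 → S2 → S3 → S2 → S3 → S2 → S3 → S1  → end S1, rejected
w3: S3 → S2 → S3 → S2 → S3 → S2 → S3 → S2 → S3 → S1 → S3 → S2 → S3 → S1 → S3 → S2 → S3 → S1  → end S1, rejected

1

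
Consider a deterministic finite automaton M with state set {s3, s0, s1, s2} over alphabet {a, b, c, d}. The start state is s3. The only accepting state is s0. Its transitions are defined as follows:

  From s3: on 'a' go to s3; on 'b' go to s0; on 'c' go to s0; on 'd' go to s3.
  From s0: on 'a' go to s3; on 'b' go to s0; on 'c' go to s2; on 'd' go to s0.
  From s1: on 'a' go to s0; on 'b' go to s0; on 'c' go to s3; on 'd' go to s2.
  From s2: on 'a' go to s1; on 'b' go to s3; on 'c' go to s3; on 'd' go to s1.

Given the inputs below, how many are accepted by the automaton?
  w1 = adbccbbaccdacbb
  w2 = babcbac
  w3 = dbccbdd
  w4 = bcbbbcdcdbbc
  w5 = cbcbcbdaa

3

w1:
  start at s3
  read 'a': s3 → s3
  read 'd': s3 → s3
  read 'b': s3 → s0
  read 'c': s0 → s2
  read 'c': s2 → s3
  read 'b': s3 → s0
  read 'b': s0 → s0
  read 'a': s0 → s3
  read 'c': s3 → s0
  read 'c': s0 → s2
  read 'd': s2 → s1
  read 'a': s1 → s0
  read 'c': s0 → s2
  read 'b': s2 → s3
  read 'b': s3 → s0
  end s0, accepted
w2:
  start at s3
  read 'b': s3 → s0
  read 'a': s0 → s3
  read 'b': s3 → s0
  read 'c': s0 → s2
  read 'b': s2 → s3
  read 'a': s3 → s3
  read 'c': s3 → s0
  end s0, accepted
w3:
  start at s3
  read 'd': s3 → s3
  read 'b': s3 → s0
  read 'c': s0 → s2
  read 'c': s2 → s3
  read 'b': s3 → s0
  read 'd': s0 → s0
  read 'd': s0 → s0
  end s0, accepted
w4:
  start at s3
  read 'b': s3 → s0
  read 'c': s0 → s2
  read 'b': s2 → s3
  read 'b': s3 → s0
  read 'b': s0 → s0
  read 'c': s0 → s2
  read 'd': s2 → s1
  read 'c': s1 → s3
  read 'd': s3 → s3
  read 'b': s3 → s0
  read 'b': s0 → s0
  read 'c': s0 → s2
  end s2, rejected
w5:
  start at s3
  read 'c': s3 → s0
  read 'b': s0 → s0
  read 'c': s0 → s2
  read 'b': s2 → s3
  read 'c': s3 → s0
  read 'b': s0 → s0
  read 'd': s0 → s0
  read 'a': s0 → s3
  read 'a': s3 → s3
  end s3, rejected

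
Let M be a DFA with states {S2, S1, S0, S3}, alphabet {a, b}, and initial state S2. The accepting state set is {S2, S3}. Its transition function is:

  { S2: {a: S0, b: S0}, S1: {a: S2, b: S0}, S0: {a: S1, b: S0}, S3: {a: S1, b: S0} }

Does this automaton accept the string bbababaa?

start at S2
read 'b': S2 → S0
read 'b': S0 → S0
read 'a': S0 → S1
read 'b': S1 → S0
read 'a': S0 → S1
read 'b': S1 → S0
read 'a': S0 → S1
read 'a': S1 → S2
End state S2 is accepting.

Yes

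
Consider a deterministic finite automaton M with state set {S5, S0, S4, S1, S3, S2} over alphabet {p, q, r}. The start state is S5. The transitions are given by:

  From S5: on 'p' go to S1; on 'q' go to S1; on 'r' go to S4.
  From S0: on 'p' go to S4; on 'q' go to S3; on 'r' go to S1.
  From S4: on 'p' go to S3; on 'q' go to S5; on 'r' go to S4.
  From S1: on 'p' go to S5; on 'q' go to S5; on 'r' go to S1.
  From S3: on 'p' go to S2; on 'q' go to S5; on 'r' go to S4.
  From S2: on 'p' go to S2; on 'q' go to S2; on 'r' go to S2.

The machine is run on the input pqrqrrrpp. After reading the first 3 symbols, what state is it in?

S4

S5 → S1 → S5 → S4
After 3 symbols: S4.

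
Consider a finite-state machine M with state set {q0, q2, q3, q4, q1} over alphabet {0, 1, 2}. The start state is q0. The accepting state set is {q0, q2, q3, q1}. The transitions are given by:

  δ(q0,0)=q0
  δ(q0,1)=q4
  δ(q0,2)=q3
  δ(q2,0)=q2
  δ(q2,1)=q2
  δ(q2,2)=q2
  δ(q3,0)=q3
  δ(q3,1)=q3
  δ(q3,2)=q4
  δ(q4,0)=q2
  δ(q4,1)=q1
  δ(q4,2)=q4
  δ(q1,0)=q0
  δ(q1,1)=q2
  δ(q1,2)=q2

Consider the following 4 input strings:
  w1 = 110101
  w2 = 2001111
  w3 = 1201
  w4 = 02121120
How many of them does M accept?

w1: Trace: q0 -1-> q4 -1-> q1 -0-> q0 -1-> q4 -0-> q2 -1-> q2  → end q2, accepted
w2: Trace: q0 -2-> q3 -0-> q3 -0-> q3 -1-> q3 -1-> q3 -1-> q3 -1-> q3  → end q3, accepted
w3: Trace: q0 -1-> q4 -2-> q4 -0-> q2 -1-> q2  → end q2, accepted
w4: Trace: q0 -0-> q0 -2-> q3 -1-> q3 -2-> q4 -1-> q1 -1-> q2 -2-> q2 -0-> q2  → end q2, accepted

4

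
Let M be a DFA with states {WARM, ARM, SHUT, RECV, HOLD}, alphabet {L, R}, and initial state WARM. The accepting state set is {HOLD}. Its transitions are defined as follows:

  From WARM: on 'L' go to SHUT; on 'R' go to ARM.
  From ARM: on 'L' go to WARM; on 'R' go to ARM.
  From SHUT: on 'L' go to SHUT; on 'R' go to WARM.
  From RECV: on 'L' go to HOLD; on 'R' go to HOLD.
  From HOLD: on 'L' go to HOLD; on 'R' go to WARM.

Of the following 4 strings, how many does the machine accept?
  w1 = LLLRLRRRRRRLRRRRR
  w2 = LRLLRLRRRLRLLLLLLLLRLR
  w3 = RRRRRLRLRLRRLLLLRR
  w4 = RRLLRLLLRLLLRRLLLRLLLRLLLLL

w1:
  start at WARM
  read 'L': WARM → SHUT
  read 'L': SHUT → SHUT
  read 'L': SHUT → SHUT
  read 'R': SHUT → WARM
  read 'L': WARM → SHUT
  read 'R': SHUT → WARM
  read 'R': WARM → ARM
  read 'R': ARM → ARM
  read 'R': ARM → ARM
  read 'R': ARM → ARM
  read 'R': ARM → ARM
  read 'L': ARM → WARM
  read 'R': WARM → ARM
  read 'R': ARM → ARM
  read 'R': ARM → ARM
  read 'R': ARM → ARM
  read 'R': ARM → ARM
  end ARM, rejected
w2:
  start at WARM
  read 'L': WARM → SHUT
  read 'R': SHUT → WARM
  read 'L': WARM → SHUT
  read 'L': SHUT → SHUT
  read 'R': SHUT → WARM
  read 'L': WARM → SHUT
  read 'R': SHUT → WARM
  read 'R': WARM → ARM
  read 'R': ARM → ARM
  read 'L': ARM → WARM
  read 'R': WARM → ARM
  read 'L': ARM → WARM
  read 'L': WARM → SHUT
  read 'L': SHUT → SHUT
  read 'L': SHUT → SHUT
  read 'L': SHUT → SHUT
  read 'L': SHUT → SHUT
  read 'L': SHUT → SHUT
  read 'L': SHUT → SHUT
  read 'R': SHUT → WARM
  read 'L': WARM → SHUT
  read 'R': SHUT → WARM
  end WARM, rejected
w3:
  start at WARM
  read 'R': WARM → ARM
  read 'R': ARM → ARM
  read 'R': ARM → ARM
  read 'R': ARM → ARM
  read 'R': ARM → ARM
  read 'L': ARM → WARM
  read 'R': WARM → ARM
  read 'L': ARM → WARM
  read 'R': WARM → ARM
  read 'L': ARM → WARM
  read 'R': WARM → ARM
  read 'R': ARM → ARM
  read 'L': ARM → WARM
  read 'L': WARM → SHUT
  read 'L': SHUT → SHUT
  read 'L': SHUT → SHUT
  read 'R': SHUT → WARM
  read 'R': WARM → ARM
  end ARM, rejected
w4:
  start at WARM
  read 'R': WARM → ARM
  read 'R': ARM → ARM
  read 'L': ARM → WARM
  read 'L': WARM → SHUT
  read 'R': SHUT → WARM
  read 'L': WARM → SHUT
  read 'L': SHUT → SHUT
  read 'L': SHUT → SHUT
  read 'R': SHUT → WARM
  read 'L': WARM → SHUT
  read 'L': SHUT → SHUT
  read 'L': SHUT → SHUT
  read 'R': SHUT → WARM
  read 'R': WARM → ARM
  read 'L': ARM → WARM
  read 'L': WARM → SHUT
  read 'L': SHUT → SHUT
  read 'R': SHUT → WARM
  read 'L': WARM → SHUT
  read 'L': SHUT → SHUT
  read 'L': SHUT → SHUT
  read 'R': SHUT → WARM
  read 'L': WARM → SHUT
  read 'L': SHUT → SHUT
  read 'L': SHUT → SHUT
  read 'L': SHUT → SHUT
  read 'L': SHUT → SHUT
  end SHUT, rejected

0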